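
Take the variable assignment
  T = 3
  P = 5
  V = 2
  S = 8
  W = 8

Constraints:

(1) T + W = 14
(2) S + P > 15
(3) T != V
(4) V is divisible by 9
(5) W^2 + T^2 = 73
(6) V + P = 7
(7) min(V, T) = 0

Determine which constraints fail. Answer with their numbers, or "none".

Constraints 1, 2, 4, 7 are violated.

(1) T + W = 3 + 8 = 11, not 14 — does not hold.
(2) S + P = 8 + 5 = 13; 13 ≤ 15, bound 15 not met — does not hold.
(3) T = 3, V = 2; distinct — holds.
(4) 2 = 9*0 + 2, so 9 does not divide 2 — does not hold.
(5) W^2 + T^2 = 8^2 + 3^2 = 64 + 9 = 73 — holds.
(6) V + P = 2 + 5 = 7 — holds.
(7) min(2, 3) = 2, not 0 — does not hold.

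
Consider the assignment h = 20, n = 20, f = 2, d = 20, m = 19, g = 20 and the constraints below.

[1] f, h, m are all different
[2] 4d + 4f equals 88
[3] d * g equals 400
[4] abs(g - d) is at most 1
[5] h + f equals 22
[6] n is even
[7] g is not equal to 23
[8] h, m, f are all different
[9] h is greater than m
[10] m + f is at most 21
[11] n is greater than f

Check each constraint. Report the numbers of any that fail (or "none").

No violations.

[1] values 2, 20, 19 are pairwise distinct — OK.
[2] 4d + 4f = 4(20) + 4(2) = 88 — OK.
[3] d * g = 20 * 20 = 400 — OK.
[4] abs(20 - 20) = 0; 0 ≤ 1 — OK.
[5] h + f = 20 + 2 = 22 — OK.
[6] n = 20 is even — OK.
[7] g = 20, and 20 ≠ 23 — OK.
[8] values 20, 19, 2 are pairwise distinct — OK.
[9] h = 20, m = 19; 20 > 19 — OK.
[10] m + f = 19 + 2 = 21; 21 ≤ 21 — OK.
[11] n = 20, f = 2; 20 > 2 — OK.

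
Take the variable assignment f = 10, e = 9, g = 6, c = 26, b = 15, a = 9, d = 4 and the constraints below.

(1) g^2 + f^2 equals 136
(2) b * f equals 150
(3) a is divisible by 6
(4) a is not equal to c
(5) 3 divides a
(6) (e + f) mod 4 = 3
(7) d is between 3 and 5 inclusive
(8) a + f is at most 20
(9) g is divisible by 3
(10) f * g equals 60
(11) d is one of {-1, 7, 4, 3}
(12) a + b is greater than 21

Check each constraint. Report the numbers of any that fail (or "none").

(1) g^2 + f^2 = 6^2 + 10^2 = 36 + 100 = 136 — OK.
(2) b * f = 15 * 10 = 150 — OK.
(3) 9 = 6*1 + 3, so 6 does not divide 9 — violated.
(4) a = 9, c = 26; distinct — OK.
(5) 9 / 3 = 3, so 3 divides 9 — OK.
(6) e + f = 19; 19 mod 4 = 3 — OK.
(7) d = 4 lies in [3, 5] — OK.
(8) a + f = 9 + 10 = 19; 19 ≤ 20 — OK.
(9) 6 / 3 = 2, so 3 divides 6 — OK.
(10) f * g = 10 * 6 = 60 — OK.
(11) d = 4 is in {-1, 7, 4, 3} — OK.
(12) a + b = 9 + 15 = 24; 24 > 21 — OK.

Violated: 3.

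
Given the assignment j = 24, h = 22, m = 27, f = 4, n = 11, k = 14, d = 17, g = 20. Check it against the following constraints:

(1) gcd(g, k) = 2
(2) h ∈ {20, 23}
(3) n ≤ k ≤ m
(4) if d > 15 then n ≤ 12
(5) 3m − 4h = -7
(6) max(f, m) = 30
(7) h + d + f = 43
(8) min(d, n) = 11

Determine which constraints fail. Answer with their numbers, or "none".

Constraints 2, 6 are violated.

(1) gcd(20, 14) = 2  ✔
(2) h = 22 is not in {20, 23}  ✘
(3) values 11 ≤ 14 ≤ 27  ✔
(4) d = 17 > 15, so we need n ≤ 12; n = 11 ≤ 12  ✔
(5) 3m − 4h = 3(27) − 4(22) = -7  ✔
(6) max(4, 27) = 27, not 30  ✘
(7) h + d + f = 22 + 17 + 4 = 43  ✔
(8) min(17, 11) = 11  ✔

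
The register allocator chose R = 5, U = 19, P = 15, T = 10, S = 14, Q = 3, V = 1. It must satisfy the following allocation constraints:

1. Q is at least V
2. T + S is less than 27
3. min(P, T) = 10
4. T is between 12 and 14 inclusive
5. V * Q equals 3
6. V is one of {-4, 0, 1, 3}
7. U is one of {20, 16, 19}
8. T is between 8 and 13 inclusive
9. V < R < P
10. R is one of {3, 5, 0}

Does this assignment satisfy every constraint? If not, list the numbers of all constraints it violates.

Violated: 4.

1. Q = 3, V = 1; 3 ≥ 1 — satisfied.
2. T + S = 10 + 14 = 24; 24 < 27 — satisfied.
3. min(15, 10) = 10 — satisfied.
4. T = 10 is outside [12, 14] — violated.
5. V * Q = 1 * 3 = 3 — satisfied.
6. V = 1 is in {-4, 0, 1, 3} — satisfied.
7. U = 19 is in {20, 16, 19} — satisfied.
8. T = 10 lies in [8, 13] — satisfied.
9. values 1 < 5 < 15 — satisfied.
10. R = 5 is in {3, 5, 0} — satisfied.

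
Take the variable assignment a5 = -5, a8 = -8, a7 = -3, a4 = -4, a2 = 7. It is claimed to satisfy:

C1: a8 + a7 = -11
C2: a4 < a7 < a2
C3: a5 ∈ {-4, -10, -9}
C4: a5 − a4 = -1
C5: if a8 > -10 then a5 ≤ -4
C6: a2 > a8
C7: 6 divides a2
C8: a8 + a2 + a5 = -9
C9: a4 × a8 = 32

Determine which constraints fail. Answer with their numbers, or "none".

No — constraints 3, 7, and 8 are not satisfied.

C1: a8 + a7 = -8 + (-3) = -11  OK
C2: values -4 < -3 < 7  OK
C3: a5 = -5 is not in {-4, -10, -9}  FAIL
C4: a5 − a4 = -5 − (-4) = -1  OK
C5: a8 = -8 > -10, so we need a5 ≤ -4; a5 = -5 ≤ -4  OK
C6: a2 = 7, a8 = -8; 7 > -8  OK
C7: 7 = 6×1 + 1, so 6 does not divide 7  FAIL
C8: a8 + a2 + a5 = -8 + 7 + (-5) = -6, not -9  FAIL
C9: a4 × a8 = -4 × (-8) = 32  OK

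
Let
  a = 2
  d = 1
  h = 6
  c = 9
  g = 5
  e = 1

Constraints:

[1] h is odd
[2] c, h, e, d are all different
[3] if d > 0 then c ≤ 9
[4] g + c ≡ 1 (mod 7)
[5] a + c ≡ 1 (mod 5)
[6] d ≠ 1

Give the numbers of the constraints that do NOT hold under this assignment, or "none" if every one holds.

[1] h = 6 is even — violated.
[2] e = d = 1, not all different — violated.
[3] d = 1 > 0, so we need c ≤ 9; c = 9 ≤ 9 — OK.
[4] g + c = 14; 14 mod 7 = 0, not 1 — violated.
[5] a + c = 11; 11 mod 5 = 1 — OK.
[6] d = 1, but 1 is required to differ — violated.

Constraints 1, 2, 4, and 6 do not hold.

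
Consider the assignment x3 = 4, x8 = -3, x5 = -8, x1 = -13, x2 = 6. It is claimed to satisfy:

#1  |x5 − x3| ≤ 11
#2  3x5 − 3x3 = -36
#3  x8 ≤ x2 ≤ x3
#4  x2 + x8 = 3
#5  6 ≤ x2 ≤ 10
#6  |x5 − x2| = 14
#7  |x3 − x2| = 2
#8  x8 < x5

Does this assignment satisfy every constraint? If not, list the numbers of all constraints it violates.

#1 |-8 − 4| = 12; 12 > 11, exceeds bound 11  ✗
#2 3x5 − 3x3 = 3(-8) − 3(4) = -36  ✓
#3 values -3, 6, 4; x2 = 6 is not ≤ x3 = 4  ✗
#4 x2 + x8 = 6 + (-3) = 3  ✓
#5 x2 = 6 lies in [6, 10]  ✓
#6 |-8 − 6| = 14  ✓
#7 |4 − 6| = 2  ✓
#8 x8 = -3, x5 = -8; -3 ≥ -8 (want <)  ✗

Violated: 1, 3, and 8.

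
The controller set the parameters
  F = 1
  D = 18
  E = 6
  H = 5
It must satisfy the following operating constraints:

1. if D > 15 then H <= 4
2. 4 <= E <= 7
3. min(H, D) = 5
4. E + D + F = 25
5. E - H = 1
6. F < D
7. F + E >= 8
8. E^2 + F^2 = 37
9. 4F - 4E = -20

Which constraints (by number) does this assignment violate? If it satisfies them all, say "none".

1. D = 18 > 15, so we need H ≤ 4; but H = 5 > 4  fails
2. E = 6 lies in [4, 7]  holds
3. min(5, 18) = 5  holds
4. E + D + F = 6 + 18 + 1 = 25  holds
5. E - H = 6 - 5 = 1  holds
6. F = 1, D = 18; 1 < 18  holds
7. F + E = 1 + 6 = 7; 7 < 8, bound 8 not met  fails
8. E^2 + F^2 = 6^2 + 1^2 = 36 + 1 = 37  holds
9. 4F - 4E = 4(1) - 4(6) = -20  holds

Violated: 1 and 7.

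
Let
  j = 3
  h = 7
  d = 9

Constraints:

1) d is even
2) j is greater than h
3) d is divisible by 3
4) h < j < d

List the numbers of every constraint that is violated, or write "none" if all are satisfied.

1) d = 9 is odd  fails
2) j = 3, h = 7; 3 ≤ 7 (want >)  fails
3) 9 / 3 = 3, so 3 divides 9  holds
4) values 7, 3, 9; h = 7 is not < j = 3  fails

Violated: 1, 2, and 4.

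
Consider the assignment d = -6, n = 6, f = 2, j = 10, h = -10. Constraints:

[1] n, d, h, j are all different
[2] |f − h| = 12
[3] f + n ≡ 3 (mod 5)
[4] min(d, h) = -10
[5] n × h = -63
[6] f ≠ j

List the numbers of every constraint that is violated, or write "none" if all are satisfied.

The assignment fails constraint 5.

[1] values 6, -6, -10, 10 are pairwise distinct — holds.
[2] |2 − (-10)| = 12 — holds.
[3] f + n = 8; 8 mod 5 = 3 — holds.
[4] min(-6, -10) = -10 — holds.
[5] n × h = 6 × (-10) = -60, not -63 — fails.
[6] f = 2, j = 10; distinct — holds.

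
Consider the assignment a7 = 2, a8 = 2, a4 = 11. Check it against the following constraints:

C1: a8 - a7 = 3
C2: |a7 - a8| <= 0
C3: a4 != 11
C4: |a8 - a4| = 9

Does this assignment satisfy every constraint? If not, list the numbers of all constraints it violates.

C1: a8 - a7 = 2 - 2 = 0, not 3 — violated.
C2: |2 - 2| = 0; 0 ≤ 0 — OK.
C3: a4 = 11, but 11 is required to differ — violated.
C4: |2 - 11| = 9 — OK.

Constraints 1 and 3 do not hold.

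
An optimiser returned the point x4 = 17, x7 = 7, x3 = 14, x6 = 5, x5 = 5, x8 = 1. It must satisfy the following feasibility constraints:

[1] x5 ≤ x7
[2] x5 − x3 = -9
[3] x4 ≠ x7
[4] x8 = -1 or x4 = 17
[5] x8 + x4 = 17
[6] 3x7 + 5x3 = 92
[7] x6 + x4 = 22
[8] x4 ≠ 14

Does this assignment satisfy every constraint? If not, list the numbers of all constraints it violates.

Violated: 5, 6.

[1] x5 = 5, x7 = 7; 5 ≤ 7  holds
[2] x5 − x3 = 5 − 14 = -9  holds
[3] x4 = 17, x7 = 7; distinct  holds
[4] x8 = 1 ≠ -1, but x4 = 17 = 17 (second disjunct)  holds
[5] x8 + x4 = 1 + 17 = 18, not 17  fails
[6] 3x7 + 5x3 = 3(7) + 5(14) = 91, not 92  fails
[7] x6 + x4 = 5 + 17 = 22  holds
[8] x4 = 17, and 17 ≠ 14  holds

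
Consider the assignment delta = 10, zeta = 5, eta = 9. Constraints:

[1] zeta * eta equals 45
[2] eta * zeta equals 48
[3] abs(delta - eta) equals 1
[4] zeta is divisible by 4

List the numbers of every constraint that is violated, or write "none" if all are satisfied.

The assignment fails constraints 2 and 4.

[1] zeta * eta = 5 * 9 = 45  holds
[2] eta * zeta = 9 * 5 = 45, not 48  fails
[3] abs(10 - 9) = 1  holds
[4] 5 = 4*1 + 1, so 4 does not divide 5  fails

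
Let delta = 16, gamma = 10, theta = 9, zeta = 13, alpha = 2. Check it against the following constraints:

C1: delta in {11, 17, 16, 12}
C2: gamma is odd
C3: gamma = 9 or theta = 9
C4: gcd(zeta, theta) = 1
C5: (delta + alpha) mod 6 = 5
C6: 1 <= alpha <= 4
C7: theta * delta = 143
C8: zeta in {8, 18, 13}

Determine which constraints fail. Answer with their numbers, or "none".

C1: delta = 16 is in {11, 17, 16, 12} — OK.
C2: gamma = 10 is even — violated.
C3: gamma = 10 ≠ 9, but theta = 9 = 9 (second disjunct) — OK.
C4: gcd(13, 9) = 1 — OK.
C5: delta + alpha = 18; 18 mod 6 = 0, not 5 — violated.
C6: alpha = 2 lies in [1, 4] — OK.
C7: theta * delta = 9 * 16 = 144, not 143 — violated.
C8: zeta = 13 is in {8, 18, 13} — OK.

Constraints 2, 5, and 7 do not hold.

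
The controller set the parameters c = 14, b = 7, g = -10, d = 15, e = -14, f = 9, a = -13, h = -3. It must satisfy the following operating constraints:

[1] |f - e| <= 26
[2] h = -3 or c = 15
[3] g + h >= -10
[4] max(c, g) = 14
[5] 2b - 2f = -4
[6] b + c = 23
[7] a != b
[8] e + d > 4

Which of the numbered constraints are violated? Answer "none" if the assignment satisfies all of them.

[1] |9 - (-14)| = 23; 23 ≤ 26  yes
[2] h = -3 = -3 (first disjunct)  yes
[3] g + h = -10 + (-3) = -13; -13 < -10, bound -10 not met  no
[4] max(14, -10) = 14  yes
[5] 2b - 2f = 2(7) - 2(9) = -4  yes
[6] b + c = 7 + 14 = 21, not 23  no
[7] a = -13, b = 7; distinct  yes
[8] e + d = -14 + 15 = 1; 1 ≤ 4, bound 4 not met  no

Violated: 3, 6, 8.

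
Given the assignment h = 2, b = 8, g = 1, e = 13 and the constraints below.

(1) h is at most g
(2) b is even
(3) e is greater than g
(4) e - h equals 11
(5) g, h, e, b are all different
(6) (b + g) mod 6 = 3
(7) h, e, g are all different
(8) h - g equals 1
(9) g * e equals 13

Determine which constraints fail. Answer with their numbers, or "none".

(1) h = 2, g = 1; 2 > 1 (want ≤)  ✘
(2) b = 8 is even  ✔
(3) e = 13, g = 1; 13 > 1  ✔
(4) e - h = 13 - 2 = 11  ✔
(5) values 1, 2, 13, 8 are pairwise distinct  ✔
(6) b + g = 9; 9 mod 6 = 3  ✔
(7) values 2, 13, 1 are pairwise distinct  ✔
(8) h - g = 2 - 1 = 1  ✔
(9) g * e = 1 * 13 = 13  ✔

Constraint 1 is violated.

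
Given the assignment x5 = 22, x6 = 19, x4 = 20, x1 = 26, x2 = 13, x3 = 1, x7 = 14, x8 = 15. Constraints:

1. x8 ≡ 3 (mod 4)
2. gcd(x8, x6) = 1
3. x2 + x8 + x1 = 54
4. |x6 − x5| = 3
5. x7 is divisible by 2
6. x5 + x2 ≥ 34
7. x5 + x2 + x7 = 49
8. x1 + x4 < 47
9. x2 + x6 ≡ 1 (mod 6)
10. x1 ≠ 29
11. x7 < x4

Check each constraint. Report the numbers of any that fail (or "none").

No — constraint 9 is not satisfied.

1. 15 mod 4 = 3  ✓
2. gcd(15, 19) = 1  ✓
3. x2 + x8 + x1 = 13 + 15 + 26 = 54  ✓
4. |19 − 22| = 3  ✓
5. 14 / 2 = 7, so 2 divides 14  ✓
6. x5 + x2 = 22 + 13 = 35; 35 ≥ 34  ✓
7. x5 + x2 + x7 = 22 + 13 + 14 = 49  ✓
8. x1 + x4 = 26 + 20 = 46; 46 < 47  ✓
9. x2 + x6 = 32; 32 mod 6 = 2, not 1  ✗
10. x1 = 26, and 26 ≠ 29  ✓
11. x7 = 14, x4 = 20; 14 < 20  ✓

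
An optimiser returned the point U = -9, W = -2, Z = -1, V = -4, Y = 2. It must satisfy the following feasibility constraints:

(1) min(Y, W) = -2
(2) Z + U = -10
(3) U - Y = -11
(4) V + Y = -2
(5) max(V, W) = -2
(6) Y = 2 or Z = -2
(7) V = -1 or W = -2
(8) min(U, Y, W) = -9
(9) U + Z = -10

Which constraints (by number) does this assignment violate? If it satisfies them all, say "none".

(1) min(2, -2) = -2  true
(2) Z + U = -1 + (-9) = -10  true
(3) U - Y = -9 - 2 = -11  true
(4) V + Y = -4 + 2 = -2  true
(5) max(-4, -2) = -2  true
(6) Y = 2 = 2 (first disjunct)  true
(7) V = -4 ≠ -1, but W = -2 = -2 (second disjunct)  true
(8) min(-9, 2, -2) = -9  true
(9) U + Z = -9 + (-1) = -10  true

No violations.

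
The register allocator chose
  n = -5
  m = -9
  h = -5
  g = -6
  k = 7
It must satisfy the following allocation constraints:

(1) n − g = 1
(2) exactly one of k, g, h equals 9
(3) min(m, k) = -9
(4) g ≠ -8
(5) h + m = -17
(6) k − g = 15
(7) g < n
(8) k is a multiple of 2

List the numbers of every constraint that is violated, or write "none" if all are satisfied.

(1) n − g = -5 − (-6) = 1 — holds.
(2) k=7, g=-6, h=-5; 0 of them equal 9, not exactly one — does not hold.
(3) min(-9, 7) = -9 — holds.
(4) g = -6, and -6 ≠ -8 — holds.
(5) h + m = -5 + (-9) = -14, not -17 — does not hold.
(6) k − g = 7 − (-6) = 13, not 15 — does not hold.
(7) g = -6, n = -5; -6 < -5 — holds.
(8) 7 = 2×3 + 1, so 2 does not divide 7 — does not hold.

Constraints 2, 5, 6, 8 are violated.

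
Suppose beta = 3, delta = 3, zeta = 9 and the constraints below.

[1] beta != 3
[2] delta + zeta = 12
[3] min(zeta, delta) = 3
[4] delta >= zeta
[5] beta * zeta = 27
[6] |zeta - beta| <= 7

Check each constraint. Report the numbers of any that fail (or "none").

No — constraints 1 and 4 are not satisfied.

[1] beta = 3, but 3 is required to differ — violated.
[2] delta + zeta = 3 + 9 = 12 — satisfied.
[3] min(9, 3) = 3 — satisfied.
[4] delta = 3, zeta = 9; 3 < 9 (want ≥) — violated.
[5] beta * zeta = 3 * 9 = 27 — satisfied.
[6] |9 - 3| = 6; 6 ≤ 7 — satisfied.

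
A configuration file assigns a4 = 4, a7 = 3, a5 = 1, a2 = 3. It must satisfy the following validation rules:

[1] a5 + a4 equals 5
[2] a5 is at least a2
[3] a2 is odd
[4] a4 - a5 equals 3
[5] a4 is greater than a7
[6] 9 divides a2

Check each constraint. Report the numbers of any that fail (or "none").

[1] a5 + a4 = 1 + 4 = 5  holds
[2] a5 = 1, a2 = 3; 1 < 3 (want ≥)  fails
[3] a2 = 3 is odd  holds
[4] a4 - a5 = 4 - 1 = 3  holds
[5] a4 = 4, a7 = 3; 4 > 3  holds
[6] 3 = 9*0 + 3, so 9 does not divide 3  fails

No — constraints 2 and 6 are not satisfied.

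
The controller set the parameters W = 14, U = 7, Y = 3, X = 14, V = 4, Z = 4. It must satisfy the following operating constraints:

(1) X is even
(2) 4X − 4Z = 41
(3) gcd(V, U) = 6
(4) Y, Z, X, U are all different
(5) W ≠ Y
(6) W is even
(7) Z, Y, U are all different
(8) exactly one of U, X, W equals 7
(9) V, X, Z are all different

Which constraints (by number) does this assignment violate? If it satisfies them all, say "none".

Constraints 2, 3, 9 do not hold.

(1) X = 14 is even — OK.
(2) 4X − 4Z = 4(14) − 4(4) = 40, not 41 — violated.
(3) gcd(4, 7) = 1, not 6 — violated.
(4) values 3, 4, 14, 7 are pairwise distinct — OK.
(5) W = 14, Y = 3; distinct — OK.
(6) W = 14 is even — OK.
(7) values 4, 3, 7 are pairwise distinct — OK.
(8) U=7, X=14, W=14; 1 of them equals 7 — OK.
(9) V = Z = 4, not all different — violated.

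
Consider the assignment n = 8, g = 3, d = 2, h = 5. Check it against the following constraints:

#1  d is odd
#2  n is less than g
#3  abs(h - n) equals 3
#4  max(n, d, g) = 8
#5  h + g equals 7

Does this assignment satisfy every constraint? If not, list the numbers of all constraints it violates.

#1 d = 2 is even — violated.
#2 n = 8, g = 3; 8 ≥ 3 (want <) — violated.
#3 abs(5 - 8) = 3 — OK.
#4 max(8, 2, 3) = 8 — OK.
#5 h + g = 5 + 3 = 8, not 7 — violated.

The assignment fails constraints 1, 2, 5.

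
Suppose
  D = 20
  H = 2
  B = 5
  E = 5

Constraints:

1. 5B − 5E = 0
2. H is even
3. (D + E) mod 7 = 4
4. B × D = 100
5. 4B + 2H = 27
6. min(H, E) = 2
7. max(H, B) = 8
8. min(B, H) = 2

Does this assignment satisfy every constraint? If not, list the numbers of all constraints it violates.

1. 5B − 5E = 5(5) − 5(5) = 0 — holds.
2. H = 2 is even — holds.
3. D + E = 25; 25 mod 7 = 4 — holds.
4. B × D = 5 × 20 = 100 — holds.
5. 4B + 2H = 4(5) + 2(2) = 24, not 27 — fails.
6. min(2, 5) = 2 — holds.
7. max(2, 5) = 5, not 8 — fails.
8. min(5, 2) = 2 — holds.

Constraints 5 and 7 do not hold.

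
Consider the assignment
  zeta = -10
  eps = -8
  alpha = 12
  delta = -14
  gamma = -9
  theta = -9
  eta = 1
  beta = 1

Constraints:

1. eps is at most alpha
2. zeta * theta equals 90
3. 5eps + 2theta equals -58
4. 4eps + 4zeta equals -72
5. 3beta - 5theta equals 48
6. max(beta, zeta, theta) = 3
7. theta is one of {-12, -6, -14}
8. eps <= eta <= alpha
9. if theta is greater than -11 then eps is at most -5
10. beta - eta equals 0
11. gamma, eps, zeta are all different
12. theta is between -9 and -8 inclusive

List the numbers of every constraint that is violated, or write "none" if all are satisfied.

1. eps = -8, alpha = 12; -8 ≤ 12 — satisfied.
2. zeta * theta = -10 * (-9) = 90 — satisfied.
3. 5eps + 2theta = 5(-8) + 2(-9) = -58 — satisfied.
4. 4eps + 4zeta = 4(-8) + 4(-10) = -72 — satisfied.
5. 3beta - 5theta = 3(1) - 5(-9) = 48 — satisfied.
6. max(1, -10, -9) = 1, not 3 — violated.
7. theta = -9 is not in {-12, -6, -14} — violated.
8. values -8 <= 1 <= 12 — satisfied.
9. theta = -9 > -11, so we need eps ≤ -5; eps = -8 ≤ -5 — satisfied.
10. beta - eta = 1 - 1 = 0 — satisfied.
11. values -9, -8, -10 are pairwise distinct — satisfied.
12. theta = -9 lies in [-9, -8] — satisfied.

Constraints 6 and 7 do not hold.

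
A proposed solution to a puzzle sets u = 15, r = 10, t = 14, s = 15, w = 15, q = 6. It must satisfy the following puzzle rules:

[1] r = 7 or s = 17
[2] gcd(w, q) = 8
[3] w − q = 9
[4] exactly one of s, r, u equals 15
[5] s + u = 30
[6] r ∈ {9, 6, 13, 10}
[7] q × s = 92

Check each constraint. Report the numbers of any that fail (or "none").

Constraints 1, 2, 4, and 7 do not hold.

[1] r = 10 ≠ 7 and s = 15 ≠ 17; both disjuncts false  false
[2] gcd(15, 6) = 3, not 8  false
[3] w − q = 15 − 6 = 9  true
[4] s=15, r=10, u=15; 2 of them equal 15, not exactly one  false
[5] s + u = 15 + 15 = 30  true
[6] r = 10 is in {9, 6, 13, 10}  true
[7] q × s = 6 × 15 = 90, not 92  false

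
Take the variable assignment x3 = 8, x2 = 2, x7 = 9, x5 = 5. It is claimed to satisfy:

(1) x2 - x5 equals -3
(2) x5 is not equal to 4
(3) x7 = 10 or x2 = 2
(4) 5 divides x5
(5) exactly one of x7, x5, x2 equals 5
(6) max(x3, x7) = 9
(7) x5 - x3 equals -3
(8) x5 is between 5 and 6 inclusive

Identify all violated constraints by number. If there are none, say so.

No violations.

(1) x2 - x5 = 2 - 5 = -3  true
(2) x5 = 5, and 5 ≠ 4  true
(3) x7 = 9 ≠ 10, but x2 = 2 = 2 (second disjunct)  true
(4) 5 / 5 = 1, so 5 divides 5  true
(5) x7=9, x5=5, x2=2; 1 of them equals 5  true
(6) max(8, 9) = 9  true
(7) x5 - x3 = 5 - 8 = -3  true
(8) x5 = 5 lies in [5, 6]  true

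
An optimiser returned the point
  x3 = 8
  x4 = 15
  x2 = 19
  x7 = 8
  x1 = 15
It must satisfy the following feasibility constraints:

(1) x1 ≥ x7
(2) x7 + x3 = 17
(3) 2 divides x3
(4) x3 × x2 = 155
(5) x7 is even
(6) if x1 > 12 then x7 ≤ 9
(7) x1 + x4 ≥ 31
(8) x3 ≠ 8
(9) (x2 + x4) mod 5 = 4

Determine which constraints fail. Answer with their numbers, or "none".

No — constraints 2, 4, 7, and 8 are not satisfied.

(1) x1 = 15, x7 = 8; 15 ≥ 8  OK
(2) x7 + x3 = 8 + 8 = 16, not 17  FAIL
(3) 8 / 2 = 4, so 2 divides 8  OK
(4) x3 × x2 = 8 × 19 = 152, not 155  FAIL
(5) x7 = 8 is even  OK
(6) x1 = 15 > 12, so we need x7 ≤ 9; x7 = 8 ≤ 9  OK
(7) x1 + x4 = 15 + 15 = 30; 30 < 31, bound 31 not met  FAIL
(8) x3 = 8, but 8 is required to differ  FAIL
(9) x2 + x4 = 34; 34 mod 5 = 4  OK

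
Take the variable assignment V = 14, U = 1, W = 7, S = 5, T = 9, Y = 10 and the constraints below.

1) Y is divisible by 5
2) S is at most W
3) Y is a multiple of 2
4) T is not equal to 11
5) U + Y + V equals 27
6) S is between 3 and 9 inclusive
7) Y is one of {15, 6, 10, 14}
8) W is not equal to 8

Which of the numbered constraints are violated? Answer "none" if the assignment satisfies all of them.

Constraint 5 does not hold.

1) 10 / 5 = 2, so 5 divides 10  ✔
2) S = 5, W = 7; 5 ≤ 7  ✔
3) 10 / 2 = 5, so 2 divides 10  ✔
4) T = 9, and 9 ≠ 11  ✔
5) U + Y + V = 1 + 10 + 14 = 25, not 27  ✘
6) S = 5 lies in [3, 9]  ✔
7) Y = 10 is in {15, 6, 10, 14}  ✔
8) W = 7, and 7 ≠ 8  ✔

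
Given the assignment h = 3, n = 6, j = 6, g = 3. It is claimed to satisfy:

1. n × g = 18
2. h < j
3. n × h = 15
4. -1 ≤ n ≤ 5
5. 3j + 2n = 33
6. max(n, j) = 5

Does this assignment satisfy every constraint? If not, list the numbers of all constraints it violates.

1. n × g = 6 × 3 = 18 — OK.
2. h = 3, j = 6; 3 < 6 — OK.
3. n × h = 6 × 3 = 18, not 15 — violated.
4. n = 6 is outside [-1, 5] — violated.
5. 3j + 2n = 3(6) + 2(6) = 30, not 33 — violated.
6. max(6, 6) = 6, not 5 — violated.

Constraints 3, 4, 5, and 6 are violated.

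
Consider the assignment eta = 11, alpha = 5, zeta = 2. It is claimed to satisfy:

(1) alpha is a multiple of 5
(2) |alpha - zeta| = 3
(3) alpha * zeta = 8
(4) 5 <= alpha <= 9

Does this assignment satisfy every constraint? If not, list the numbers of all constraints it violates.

(1) 5 / 5 = 1, so 5 divides 5 — holds.
(2) |5 - 2| = 3 — holds.
(3) alpha * zeta = 5 * 2 = 10, not 8 — fails.
(4) alpha = 5 lies in [5, 9] — holds.

Constraint 3 does not hold.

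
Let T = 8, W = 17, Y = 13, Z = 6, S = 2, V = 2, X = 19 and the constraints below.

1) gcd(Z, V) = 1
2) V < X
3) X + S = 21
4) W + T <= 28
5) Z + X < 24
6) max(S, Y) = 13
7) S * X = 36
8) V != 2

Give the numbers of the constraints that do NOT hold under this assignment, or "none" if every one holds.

Violated: 1, 5, 7, 8.

1) gcd(6, 2) = 2, not 1 — fails.
2) V = 2, X = 19; 2 < 19 — holds.
3) X + S = 19 + 2 = 21 — holds.
4) W + T = 17 + 8 = 25; 25 ≤ 28 — holds.
5) Z + X = 6 + 19 = 25; 25 ≥ 24, bound 24 not met — fails.
6) max(2, 13) = 13 — holds.
7) S * X = 2 * 19 = 38, not 36 — fails.
8) V = 2, but 2 is required to differ — fails.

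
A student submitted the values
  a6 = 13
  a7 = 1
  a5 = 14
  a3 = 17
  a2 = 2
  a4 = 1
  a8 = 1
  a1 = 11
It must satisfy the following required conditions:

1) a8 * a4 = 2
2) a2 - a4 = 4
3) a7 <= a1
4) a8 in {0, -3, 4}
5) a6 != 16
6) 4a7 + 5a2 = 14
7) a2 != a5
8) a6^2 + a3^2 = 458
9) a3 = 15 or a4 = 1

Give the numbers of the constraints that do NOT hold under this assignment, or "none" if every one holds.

Violated: 1, 2, and 4.

1) a8 * a4 = 1 * 1 = 1, not 2 — violated.
2) a2 - a4 = 2 - 1 = 1, not 4 — violated.
3) a7 = 1, a1 = 11; 1 ≤ 11 — satisfied.
4) a8 = 1 is not in {0, -3, 4} — violated.
5) a6 = 13, and 13 ≠ 16 — satisfied.
6) 4a7 + 5a2 = 4(1) + 5(2) = 14 — satisfied.
7) a2 = 2, a5 = 14; distinct — satisfied.
8) a6^2 + a3^2 = 13^2 + 17^2 = 169 + 289 = 458 — satisfied.
9) a3 = 17 ≠ 15, but a4 = 1 = 1 (second disjunct) — satisfied.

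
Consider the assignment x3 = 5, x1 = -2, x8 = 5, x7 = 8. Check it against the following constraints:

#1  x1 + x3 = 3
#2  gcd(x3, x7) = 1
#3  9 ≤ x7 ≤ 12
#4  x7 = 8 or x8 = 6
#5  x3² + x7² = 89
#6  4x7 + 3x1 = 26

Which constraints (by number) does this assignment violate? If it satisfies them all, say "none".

Constraint 3 is violated.

#1 x1 + x3 = -2 + 5 = 3  true
#2 gcd(5, 8) = 1  true
#3 x7 = 8 is outside [9, 12]  false
#4 x7 = 8 = 8 (first disjunct)  true
#5 x3² + x7² = 5² + 8² = 25 + 64 = 89  true
#6 4x7 + 3x1 = 4(8) + 3(-2) = 26  true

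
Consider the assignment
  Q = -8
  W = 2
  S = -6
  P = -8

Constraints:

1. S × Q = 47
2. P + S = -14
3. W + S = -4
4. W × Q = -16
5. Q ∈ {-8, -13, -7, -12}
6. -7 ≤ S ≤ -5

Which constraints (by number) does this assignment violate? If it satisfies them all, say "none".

1. S × Q = -6 × (-8) = 48, not 47  no
2. P + S = -8 + (-6) = -14  yes
3. W + S = 2 + (-6) = -4  yes
4. W × Q = 2 × (-8) = -16  yes
5. Q = -8 is in {-8, -13, -7, -12}  yes
6. S = -6 lies in [-7, -5]  yes

Violated: 1.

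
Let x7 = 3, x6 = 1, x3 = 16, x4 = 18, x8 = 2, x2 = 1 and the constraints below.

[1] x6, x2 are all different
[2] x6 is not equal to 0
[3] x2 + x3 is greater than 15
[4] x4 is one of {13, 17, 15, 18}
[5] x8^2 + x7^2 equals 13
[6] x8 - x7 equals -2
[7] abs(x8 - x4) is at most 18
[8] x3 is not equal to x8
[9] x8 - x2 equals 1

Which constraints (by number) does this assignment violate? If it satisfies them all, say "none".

[1] x6 = x2 = 1, not all different  ✗
[2] x6 = 1, and 1 ≠ 0  ✓
[3] x2 + x3 = 1 + 16 = 17; 17 > 15  ✓
[4] x4 = 18 is in {13, 17, 15, 18}  ✓
[5] x8^2 + x7^2 = 2^2 + 3^2 = 4 + 9 = 13  ✓
[6] x8 - x7 = 2 - 3 = -1, not -2  ✗
[7] abs(2 - 18) = 16; 16 ≤ 18  ✓
[8] x3 = 16, x8 = 2; distinct  ✓
[9] x8 - x2 = 2 - 1 = 1  ✓

Constraints 1, 6 are violated.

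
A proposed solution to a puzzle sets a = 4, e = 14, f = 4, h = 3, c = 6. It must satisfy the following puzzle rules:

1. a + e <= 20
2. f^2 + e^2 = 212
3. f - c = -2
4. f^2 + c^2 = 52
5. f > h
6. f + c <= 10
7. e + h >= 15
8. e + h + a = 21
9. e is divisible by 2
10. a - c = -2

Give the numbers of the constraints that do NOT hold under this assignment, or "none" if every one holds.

1. a + e = 4 + 14 = 18; 18 ≤ 20 — holds.
2. f^2 + e^2 = 4^2 + 14^2 = 16 + 196 = 212 — holds.
3. f - c = 4 - 6 = -2 — holds.
4. f^2 + c^2 = 4^2 + 6^2 = 16 + 36 = 52 — holds.
5. f = 4, h = 3; 4 > 3 — holds.
6. f + c = 4 + 6 = 10; 10 ≤ 10 — holds.
7. e + h = 14 + 3 = 17; 17 ≥ 15 — holds.
8. e + h + a = 14 + 3 + 4 = 21 — holds.
9. 14 / 2 = 7, so 2 divides 14 — holds.
10. a - c = 4 - 6 = -2 — holds.

Yes — all constraints hold.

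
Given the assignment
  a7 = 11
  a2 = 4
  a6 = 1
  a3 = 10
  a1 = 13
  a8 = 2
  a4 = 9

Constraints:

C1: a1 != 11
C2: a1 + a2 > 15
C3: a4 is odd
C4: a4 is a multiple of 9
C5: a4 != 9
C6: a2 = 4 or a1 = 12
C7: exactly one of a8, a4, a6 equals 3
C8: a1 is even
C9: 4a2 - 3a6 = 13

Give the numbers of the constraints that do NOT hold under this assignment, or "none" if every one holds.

C1: a1 = 13, and 13 ≠ 11  true
C2: a1 + a2 = 13 + 4 = 17; 17 > 15  true
C3: a4 = 9 is odd  true
C4: 9 / 9 = 1, so 9 divides 9  true
C5: a4 = 9, but 9 is required to differ  false
C6: a2 = 4 = 4 (first disjunct)  true
C7: a8=2, a4=9, a6=1; 0 of them equal 3, not exactly one  false
C8: a1 = 13 is odd  false
C9: 4a2 - 3a6 = 4(4) - 3(1) = 13  true

Constraints 5, 7, and 8 are violated.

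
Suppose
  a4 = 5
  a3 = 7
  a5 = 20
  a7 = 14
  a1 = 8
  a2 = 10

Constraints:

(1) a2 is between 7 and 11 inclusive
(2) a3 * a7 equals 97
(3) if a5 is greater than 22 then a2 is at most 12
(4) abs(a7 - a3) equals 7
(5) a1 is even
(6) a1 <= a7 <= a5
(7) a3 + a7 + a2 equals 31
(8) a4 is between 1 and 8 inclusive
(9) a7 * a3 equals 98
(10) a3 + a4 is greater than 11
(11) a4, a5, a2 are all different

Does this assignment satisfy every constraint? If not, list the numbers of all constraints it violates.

(1) a2 = 10 lies in [7, 11] — satisfied.
(2) a3 * a7 = 7 * 14 = 98, not 97 — violated.
(3) a5 = 20, not > 22; antecedent false, conditional vacuously true — satisfied.
(4) abs(14 - 7) = 7 — satisfied.
(5) a1 = 8 is even — satisfied.
(6) values 8 <= 14 <= 20 — satisfied.
(7) a3 + a7 + a2 = 7 + 14 + 10 = 31 — satisfied.
(8) a4 = 5 lies in [1, 8] — satisfied.
(9) a7 * a3 = 14 * 7 = 98 — satisfied.
(10) a3 + a4 = 7 + 5 = 12; 12 > 11 — satisfied.
(11) values 5, 20, 10 are pairwise distinct — satisfied.

The assignment fails constraint 2.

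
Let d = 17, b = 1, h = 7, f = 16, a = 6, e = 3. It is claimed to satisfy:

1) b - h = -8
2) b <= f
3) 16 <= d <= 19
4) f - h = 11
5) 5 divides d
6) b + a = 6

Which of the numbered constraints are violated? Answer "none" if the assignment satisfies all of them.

1) b - h = 1 - 7 = -6, not -8 — violated.
2) b = 1, f = 16; 1 ≤ 16 — satisfied.
3) d = 17 lies in [16, 19] — satisfied.
4) f - h = 16 - 7 = 9, not 11 — violated.
5) 17 = 5*3 + 2, so 5 does not divide 17 — violated.
6) b + a = 1 + 6 = 7, not 6 — violated.

The assignment fails constraints 1, 4, 5, and 6.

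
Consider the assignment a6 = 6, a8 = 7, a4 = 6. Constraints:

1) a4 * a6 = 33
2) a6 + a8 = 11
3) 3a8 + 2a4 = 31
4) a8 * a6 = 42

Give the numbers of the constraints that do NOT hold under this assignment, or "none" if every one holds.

1) a4 * a6 = 6 * 6 = 36, not 33  no
2) a6 + a8 = 6 + 7 = 13, not 11  no
3) 3a8 + 2a4 = 3(7) + 2(6) = 33, not 31  no
4) a8 * a6 = 7 * 6 = 42  yes

No — constraints 1, 2, and 3 are not satisfied.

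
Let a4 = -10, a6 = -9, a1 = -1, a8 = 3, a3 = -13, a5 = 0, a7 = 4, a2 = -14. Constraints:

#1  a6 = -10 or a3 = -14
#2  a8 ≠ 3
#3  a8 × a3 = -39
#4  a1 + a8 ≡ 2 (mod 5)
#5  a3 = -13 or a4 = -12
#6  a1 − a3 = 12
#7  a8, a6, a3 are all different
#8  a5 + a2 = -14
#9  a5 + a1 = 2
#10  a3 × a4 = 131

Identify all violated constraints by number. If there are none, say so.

The assignment fails constraints 1, 2, 9, and 10.

#1 a6 = -9 ≠ -10 and a3 = -13 ≠ -14; both disjuncts false — violated.
#2 a8 = 3, but 3 is required to differ — violated.
#3 a8 × a3 = 3 × (-13) = -39 — satisfied.
#4 a1 + a8 = 2; 2 mod 5 = 2 — satisfied.
#5 a3 = -13 = -13 (first disjunct) — satisfied.
#6 a1 − a3 = -1 − (-13) = 12 — satisfied.
#7 values 3, -9, -13 are pairwise distinct — satisfied.
#8 a5 + a2 = 0 + (-14) = -14 — satisfied.
#9 a5 + a1 = 0 + (-1) = -1, not 2 — violated.
#10 a3 × a4 = -13 × (-10) = 130, not 131 — violated.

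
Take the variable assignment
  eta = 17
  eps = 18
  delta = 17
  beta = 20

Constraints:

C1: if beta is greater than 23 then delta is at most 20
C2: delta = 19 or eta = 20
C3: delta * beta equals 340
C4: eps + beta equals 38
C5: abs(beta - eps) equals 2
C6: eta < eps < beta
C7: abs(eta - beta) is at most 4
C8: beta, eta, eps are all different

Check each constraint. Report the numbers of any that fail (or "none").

C1: beta = 20, not > 23; antecedent false, conditional vacuously true  ✔
C2: delta = 17 ≠ 19 and eta = 17 ≠ 20; both disjuncts false  ✘
C3: delta * beta = 17 * 20 = 340  ✔
C4: eps + beta = 18 + 20 = 38  ✔
C5: abs(20 - 18) = 2  ✔
C6: values 17 < 18 < 20  ✔
C7: abs(17 - 20) = 3; 3 ≤ 4  ✔
C8: values 20, 17, 18 are pairwise distinct  ✔

No — constraint 2 is not satisfied.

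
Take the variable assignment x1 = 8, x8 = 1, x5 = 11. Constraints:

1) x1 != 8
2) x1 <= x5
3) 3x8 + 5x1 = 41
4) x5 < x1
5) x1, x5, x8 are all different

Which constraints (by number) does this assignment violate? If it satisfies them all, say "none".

1) x1 = 8, but 8 is required to differ  fails
2) x1 = 8, x5 = 11; 8 ≤ 11  holds
3) 3x8 + 5x1 = 3(1) + 5(8) = 43, not 41  fails
4) x5 = 11, x1 = 8; 11 ≥ 8 (want <)  fails
5) values 8, 11, 1 are pairwise distinct  holds

Constraints 1, 3, and 4 are violated.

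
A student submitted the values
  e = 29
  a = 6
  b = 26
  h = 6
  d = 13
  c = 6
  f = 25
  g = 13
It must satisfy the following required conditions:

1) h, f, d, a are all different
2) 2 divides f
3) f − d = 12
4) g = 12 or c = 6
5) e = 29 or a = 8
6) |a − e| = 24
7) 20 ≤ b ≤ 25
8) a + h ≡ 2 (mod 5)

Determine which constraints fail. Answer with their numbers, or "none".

Constraints 1, 2, 6, 7 are violated.

1) h = a = 6, not all different  no
2) 25 = 2×12 + 1, so 2 does not divide 25  no
3) f − d = 25 − 13 = 12  yes
4) g = 13 ≠ 12, but c = 6 = 6 (second disjunct)  yes
5) e = 29 = 29 (first disjunct)  yes
6) |6 − 29| = 23, not 24  no
7) b = 26 is outside [20, 25]  no
8) a + h = 12; 12 mod 5 = 2  yes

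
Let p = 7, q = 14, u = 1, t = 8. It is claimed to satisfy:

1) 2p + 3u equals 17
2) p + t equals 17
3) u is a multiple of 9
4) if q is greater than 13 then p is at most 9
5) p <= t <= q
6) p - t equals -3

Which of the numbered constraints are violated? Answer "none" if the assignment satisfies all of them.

1) 2p + 3u = 2(7) + 3(1) = 17 — OK.
2) p + t = 7 + 8 = 15, not 17 — violated.
3) 1 = 9*0 + 1, so 9 does not divide 1 — violated.
4) q = 14 > 13, so we need p ≤ 9; p = 7 ≤ 9 — OK.
5) values 7 <= 8 <= 14 — OK.
6) p - t = 7 - 8 = -1, not -3 — violated.

The assignment fails constraints 2, 3, 6.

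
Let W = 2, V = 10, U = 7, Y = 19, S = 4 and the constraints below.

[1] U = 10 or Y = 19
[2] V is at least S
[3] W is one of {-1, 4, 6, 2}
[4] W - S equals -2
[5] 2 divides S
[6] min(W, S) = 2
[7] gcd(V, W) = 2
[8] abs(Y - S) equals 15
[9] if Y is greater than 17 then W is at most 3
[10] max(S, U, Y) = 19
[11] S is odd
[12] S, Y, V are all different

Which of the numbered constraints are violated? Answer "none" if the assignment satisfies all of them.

[1] U = 7 ≠ 10, but Y = 19 = 19 (second disjunct)  ✓
[2] V = 10, S = 4; 10 ≥ 4  ✓
[3] W = 2 is in {-1, 4, 6, 2}  ✓
[4] W - S = 2 - 4 = -2  ✓
[5] 4 / 2 = 2, so 2 divides 4  ✓
[6] min(2, 4) = 2  ✓
[7] gcd(10, 2) = 2  ✓
[8] abs(19 - 4) = 15  ✓
[9] Y = 19 > 17, so we need W ≤ 3; W = 2 ≤ 3  ✓
[10] max(4, 7, 19) = 19  ✓
[11] S = 4 is even  ✗
[12] values 4, 19, 10 are pairwise distinct  ✓

The assignment fails constraint 11.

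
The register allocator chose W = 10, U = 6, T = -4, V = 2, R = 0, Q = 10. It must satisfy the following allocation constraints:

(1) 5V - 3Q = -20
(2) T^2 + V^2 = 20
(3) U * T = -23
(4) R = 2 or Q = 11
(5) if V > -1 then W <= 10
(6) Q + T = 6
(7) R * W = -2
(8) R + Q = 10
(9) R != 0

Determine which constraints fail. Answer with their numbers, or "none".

(1) 5V - 3Q = 5(2) - 3(10) = -20  ✓
(2) T^2 + V^2 = (-4)^2 + 2^2 = 16 + 4 = 20  ✓
(3) U * T = 6 * (-4) = -24, not -23  ✗
(4) R = 0 ≠ 2 and Q = 10 ≠ 11; both disjuncts false  ✗
(5) V = 2 > -1, so we need W ≤ 10; W = 10 ≤ 10  ✓
(6) Q + T = 10 + (-4) = 6  ✓
(7) R * W = 0 * 10 = 0, not -2  ✗
(8) R + Q = 0 + 10 = 10  ✓
(9) R = 0, but 0 is required to differ  ✗

Constraints 3, 4, 7, and 9 are violated.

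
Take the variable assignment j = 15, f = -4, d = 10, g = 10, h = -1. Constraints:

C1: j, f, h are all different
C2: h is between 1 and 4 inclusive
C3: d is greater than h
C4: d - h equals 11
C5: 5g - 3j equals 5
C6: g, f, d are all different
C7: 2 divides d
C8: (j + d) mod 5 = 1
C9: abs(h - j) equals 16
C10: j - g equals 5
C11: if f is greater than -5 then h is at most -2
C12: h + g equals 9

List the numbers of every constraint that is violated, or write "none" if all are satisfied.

C1: values 15, -4, -1 are pairwise distinct  holds
C2: h = -1 is outside [1, 4]  fails
C3: d = 10, h = -1; 10 > -1  holds
C4: d - h = 10 - (-1) = 11  holds
C5: 5g - 3j = 5(10) - 3(15) = 5  holds
C6: g = d = 10, not all different  fails
C7: 10 / 2 = 5, so 2 divides 10  holds
C8: j + d = 25; 25 mod 5 = 0, not 1  fails
C9: abs(-1 - 15) = 16  holds
C10: j - g = 15 - 10 = 5  holds
C11: f = -4 > -5, so we need h ≤ -2; but h = -1 > -2  fails
C12: h + g = -1 + 10 = 9  holds

The assignment fails constraints 2, 6, 8, 11.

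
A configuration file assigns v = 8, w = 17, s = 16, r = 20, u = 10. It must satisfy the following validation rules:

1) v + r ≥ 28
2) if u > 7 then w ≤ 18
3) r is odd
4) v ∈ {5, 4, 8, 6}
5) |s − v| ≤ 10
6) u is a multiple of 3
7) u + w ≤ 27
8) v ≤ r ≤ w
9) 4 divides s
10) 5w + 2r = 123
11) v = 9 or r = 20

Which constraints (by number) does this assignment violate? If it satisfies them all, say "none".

1) v + r = 8 + 20 = 28; 28 ≥ 28  yes
2) u = 10 > 7, so we need w ≤ 18; w = 17 ≤ 18  yes
3) r = 20 is even  no
4) v = 8 is in {5, 4, 8, 6}  yes
5) |16 − 8| = 8; 8 ≤ 10  yes
6) 10 = 3×3 + 1, so 3 does not divide 10  no
7) u + w = 10 + 17 = 27; 27 ≤ 27  yes
8) values 8, 20, 17; r = 20 is not ≤ w = 17  no
9) 16 / 4 = 4, so 4 divides 16  yes
10) 5w + 2r = 5(17) + 2(20) = 125, not 123  no
11) v = 8 ≠ 9, but r = 20 = 20 (second disjunct)  yes

Violated: 3, 6, 8, and 10.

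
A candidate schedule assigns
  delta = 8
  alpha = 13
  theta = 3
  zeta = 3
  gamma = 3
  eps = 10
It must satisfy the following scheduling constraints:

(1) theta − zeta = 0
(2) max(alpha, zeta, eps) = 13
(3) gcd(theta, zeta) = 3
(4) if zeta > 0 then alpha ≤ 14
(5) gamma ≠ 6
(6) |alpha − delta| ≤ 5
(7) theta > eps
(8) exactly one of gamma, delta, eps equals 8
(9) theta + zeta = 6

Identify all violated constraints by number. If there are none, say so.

(1) theta − zeta = 3 − 3 = 0 — holds.
(2) max(13, 3, 10) = 13 — holds.
(3) gcd(3, 3) = 3 — holds.
(4) zeta = 3 > 0, so we need alpha ≤ 14; alpha = 13 ≤ 14 — holds.
(5) gamma = 3, and 3 ≠ 6 — holds.
(6) |13 − 8| = 5; 5 ≤ 5 — holds.
(7) theta = 3, eps = 10; 3 ≤ 10 (want >) — fails.
(8) gamma=3, delta=8, eps=10; 1 of them equals 8 — holds.
(9) theta + zeta = 3 + 3 = 6 — holds.

Constraint 7 is violated.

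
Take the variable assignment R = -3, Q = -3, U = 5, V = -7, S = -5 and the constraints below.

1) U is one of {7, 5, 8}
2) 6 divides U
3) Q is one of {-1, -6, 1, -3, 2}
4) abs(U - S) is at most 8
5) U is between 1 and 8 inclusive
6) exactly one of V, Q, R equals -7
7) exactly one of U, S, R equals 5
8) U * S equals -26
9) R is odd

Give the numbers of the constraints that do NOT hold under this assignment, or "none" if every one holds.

1) U = 5 is in {7, 5, 8}  yes
2) 5 = 6*0 + 5, so 6 does not divide 5  no
3) Q = -3 is in {-1, -6, 1, -3, 2}  yes
4) abs(5 - (-5)) = 10; 10 > 8, exceeds bound 8  no
5) U = 5 lies in [1, 8]  yes
6) V=-7, Q=-3, R=-3; 1 of them equals -7  yes
7) U=5, S=-5, R=-3; 1 of them equals 5  yes
8) U * S = 5 * (-5) = -25, not -26  no
9) R = -3 is odd  yes

No — constraints 2, 4, 8 are not satisfied.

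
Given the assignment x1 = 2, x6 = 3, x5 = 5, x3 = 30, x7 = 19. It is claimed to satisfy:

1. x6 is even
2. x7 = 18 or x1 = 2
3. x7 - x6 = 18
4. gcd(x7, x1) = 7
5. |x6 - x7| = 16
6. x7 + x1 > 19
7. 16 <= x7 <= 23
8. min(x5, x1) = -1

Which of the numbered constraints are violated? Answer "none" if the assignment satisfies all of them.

1. x6 = 3 is odd — violated.
2. x7 = 19 ≠ 18, but x1 = 2 = 2 (second disjunct) — satisfied.
3. x7 - x6 = 19 - 3 = 16, not 18 — violated.
4. gcd(19, 2) = 1, not 7 — violated.
5. |3 - 19| = 16 — satisfied.
6. x7 + x1 = 19 + 2 = 21; 21 > 19 — satisfied.
7. x7 = 19 lies in [16, 23] — satisfied.
8. min(5, 2) = 2, not -1 — violated.

Constraints 1, 3, 4, 8 are violated.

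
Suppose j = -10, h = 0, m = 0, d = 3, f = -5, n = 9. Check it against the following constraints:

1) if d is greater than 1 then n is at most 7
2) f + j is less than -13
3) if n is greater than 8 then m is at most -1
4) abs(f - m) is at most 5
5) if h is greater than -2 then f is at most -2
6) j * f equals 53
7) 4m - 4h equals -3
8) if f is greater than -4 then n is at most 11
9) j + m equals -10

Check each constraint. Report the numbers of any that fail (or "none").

1) d = 3 > 1, so we need n ≤ 7; but n = 9 > 7  fails
2) f + j = -5 + (-10) = -15; -15 < -13  holds
3) n = 9 > 8, so we need m ≤ -1; but m = 0 > -1  fails
4) abs(-5 - 0) = 5; 5 ≤ 5  holds
5) h = 0 > -2, so we need f ≤ -2; f = -5 ≤ -2  holds
6) j * f = -10 * (-5) = 50, not 53  fails
7) 4m - 4h = 4(0) - 4(0) = 0, not -3  fails
8) f = -5, not > -4; antecedent false, conditional vacuously true  holds
9) j + m = -10 + 0 = -10  holds

Constraints 1, 3, 6, 7 are violated.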